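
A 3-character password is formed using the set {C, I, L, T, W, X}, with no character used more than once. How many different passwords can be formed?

120

This is a permutation of 3 out of 6: P(6,3) = 6!/3!.
6 × 5 × 4 = 120.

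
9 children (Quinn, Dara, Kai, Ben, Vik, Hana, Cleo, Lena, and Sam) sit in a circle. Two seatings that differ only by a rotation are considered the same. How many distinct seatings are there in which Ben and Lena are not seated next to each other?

30240

Without the restriction there are (8)! = 40320 seatings.
Those with Ben next to Lena: fuse the pair into one unit and seat 8 units around a circle — 2·(7)! = 10080.
Subtracting, 40320 − 10080 = 30240.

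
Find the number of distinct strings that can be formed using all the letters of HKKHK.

The 5 letters of HKKHK have repeats: H appearing twice and K appearing 3 times.
So there are 5! / (3!·2!) = 10 distinguishable arrangements.

10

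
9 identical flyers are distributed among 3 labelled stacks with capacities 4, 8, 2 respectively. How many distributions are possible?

By stars and bars, unrestricted non-negative solutions to x_1+…+x_3 = 9 number C(9+2,2) = 55.
Subtract solutions that violate a single cap (substitute x_i' = x_i − (cap_i+1)): x_1 ≥ 5 gives C(6,2) = 15; x_2 ≥ 9 gives C(2,2) = 1; x_3 ≥ 3 gives C(8,2) = 28. Together 44.
Add back pairs where two caps are both exceeded: 0 + 3 + 0 = 3.
By inclusion–exclusion the count is 55 − 44 + 3 = 14.

14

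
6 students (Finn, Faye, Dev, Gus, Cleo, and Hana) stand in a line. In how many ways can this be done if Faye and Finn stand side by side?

240

Place the 4 others and the Faye-Finn pair as 5 objects in a line; the pair has 2 internal arrangements.
That gives 2 × 5! = 2 × 120 = 240.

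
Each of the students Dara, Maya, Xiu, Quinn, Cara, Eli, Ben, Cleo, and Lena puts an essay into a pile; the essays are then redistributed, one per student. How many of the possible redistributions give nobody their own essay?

Count assignments avoiding every fixed point. For any j of the 9 students fixed to their own essay, the other 9−j can be arranged in (9−j)! ways.
By inclusion–exclusion this is Σ_{j=0}^{9} (−1)^j C(9,j)·(9−j)!.
Computing: 362880 − 362880 + 181440 − 60480 + 15120 − 3024 + 504 − 72 + 9 − 1 = 133496.

133496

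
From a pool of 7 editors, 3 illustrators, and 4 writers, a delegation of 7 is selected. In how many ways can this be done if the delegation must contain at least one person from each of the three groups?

Unrestricted: C(14,7) = 3432 ways to pick any 7 of the 14.
Subtract selections that omit an entire group: no editors → C(7,7) = 1; no illustrators → C(11,7) = 330; no writers → C(10,7) = 120.
Add back selections omitting two groups (i.e. drawn from a single group): C(7,7) + C(3,7) + C(4,7) = 1.
By inclusion–exclusion: 3432 − 451 + 1 = 2982.

2982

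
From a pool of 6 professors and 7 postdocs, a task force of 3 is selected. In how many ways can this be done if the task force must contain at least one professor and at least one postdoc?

With no constraint there are C(13,3) = 286 possible selections.
Subtract selections that omit an entire group: no professors → C(7,3) = 35; no postdocs → C(6,3) = 20.
Both groups omitted at once is impossible, so 286 − 55 = 231.

231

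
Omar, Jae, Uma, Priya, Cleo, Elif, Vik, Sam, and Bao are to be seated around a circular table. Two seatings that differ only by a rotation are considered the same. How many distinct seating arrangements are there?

Fix one person's seat to break rotational symmetry; the remaining 8 people can be arranged in (8)! = 40320 ways.

40320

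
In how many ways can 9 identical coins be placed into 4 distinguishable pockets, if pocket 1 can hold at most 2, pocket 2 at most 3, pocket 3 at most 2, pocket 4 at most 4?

10

Without the upper bounds there are C(12,3) = 220 ways to split 9 among 4 pockets.
Subtract solutions that violate a single cap (substitute x_i' = x_i − (cap_i+1)): x_1 ≥ 3 gives C(9,3) = 84; x_2 ≥ 4 gives C(8,3) = 56; x_3 ≥ 3 gives C(9,3) = 84; x_4 ≥ 5 gives C(7,3) = 35. Together 259.
Add back pairs where two caps are both exceeded: 10 + 20 + 4 + 10 + 1 + 4 = 49.
By inclusion–exclusion the count is 220 − 259 + 49 = 10.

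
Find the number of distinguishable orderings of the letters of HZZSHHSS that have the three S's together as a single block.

60

Treat the 3 copies of S as a single block. The multiset to arrange is then {SSS, H, H, H, Z, Z}, 6 items in all.
That gives (6)!/(3!·2!) = 60 arrangements.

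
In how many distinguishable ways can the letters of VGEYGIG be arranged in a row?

Letter multiplicities in VGEYGIG: E×1, G×3, I×1, V×1, Y×1.
Dividing 7! = 5040 by 3! = 6 for the repeated letters gives 840.

840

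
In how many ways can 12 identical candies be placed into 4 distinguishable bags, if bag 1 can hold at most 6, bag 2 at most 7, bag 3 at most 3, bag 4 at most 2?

Without the upper bounds there are C(15,3) = 455 ways to split 12 among 4 bags.
Subtract solutions that violate a single cap (substitute x_i' = x_i − (cap_i+1)): x_1 ≥ 7 gives C(8,3) = 56; x_2 ≥ 8 gives C(7,3) = 35; x_3 ≥ 4 gives C(11,3) = 165; x_4 ≥ 3 gives C(12,3) = 220. Together 476.
Add back pairs where two caps are both exceeded: 0 + 4 + 10 + 1 + 4 + 56 = 75.
By inclusion–exclusion the count is 455 − 476 + 75 = 54.

54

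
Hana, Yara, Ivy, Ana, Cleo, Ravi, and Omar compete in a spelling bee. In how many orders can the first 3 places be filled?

There are 7 choices for 1st place, 6 for 2nd, and 5 for 3rd.
That gives 7 × 6 × 5 = 210.

210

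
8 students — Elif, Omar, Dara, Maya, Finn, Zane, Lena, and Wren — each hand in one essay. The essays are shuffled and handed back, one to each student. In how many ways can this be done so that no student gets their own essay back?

14833

Count assignments avoiding every fixed point. For any j of the 8 students fixed to their own essay, the other 8−j can be arranged in (8−j)! ways.
By inclusion–exclusion this is Σ_{j=0}^{8} (−1)^j C(8,j)·(8−j)!.
Computing: 40320 − 40320 + 20160 − 6720 + 1680 − 336 + 56 − 8 + 1 = 14833.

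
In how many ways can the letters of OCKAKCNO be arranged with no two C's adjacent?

Total arrangements of OCKAKCNO: 8!/(2!·2!·2!) = 5040.
If the two C's are adjacent, glue them into one block, leaving 7 items to arrange: (7)!/(2!·2!) = 1260 ways.
Hence 5040 − 1260 = 3780.

3780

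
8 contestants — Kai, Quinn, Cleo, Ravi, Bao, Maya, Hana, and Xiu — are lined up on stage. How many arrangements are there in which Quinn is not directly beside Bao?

30240

Of the 8! = 40320 arrangements, those with Quinn and Bao adjacent number 2 × 7! = 10080 (treat the pair as a block with 2 internal orders).
Complementary counting: 40320 − 10080 = 30240.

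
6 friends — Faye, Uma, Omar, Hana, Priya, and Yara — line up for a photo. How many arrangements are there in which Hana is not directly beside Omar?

480

There are 6! = 720 arrangements in all. If Hana and Omar are adjacent, merging them into one block gives 2·(5)! = 240 arrangements.
So 720 − 240 = 480 arrangements keep them apart.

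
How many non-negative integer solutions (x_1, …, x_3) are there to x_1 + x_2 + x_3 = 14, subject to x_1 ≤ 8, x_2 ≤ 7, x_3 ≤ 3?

Without the upper bounds there are C(16,2) = 120 ways to split 14 among 3 variables.
Subtract solutions that violate a single cap (substitute x_i' = x_i − (cap_i+1)): x_1 ≥ 9 gives C(7,2) = 21; x_2 ≥ 8 gives C(8,2) = 28; x_3 ≥ 4 gives C(12,2) = 66. Together 115.
Add back pairs where two caps are both exceeded: 0 + 3 + 6 = 9.
By inclusion–exclusion the count is 120 − 115 + 9 = 14.

14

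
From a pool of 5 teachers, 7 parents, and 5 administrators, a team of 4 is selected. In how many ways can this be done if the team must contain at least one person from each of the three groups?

1225

Unrestricted: C(17,4) = 2380 ways to pick any 4 of the 17.
Subtract selections that omit an entire group: no teachers → C(12,4) = 495; no parents → C(10,4) = 210; no administrators → C(12,4) = 495.
Add back selections omitting two groups (i.e. drawn from a single group): C(5,4) + C(7,4) + C(5,4) = 45.
By inclusion–exclusion: 2380 − 1200 + 45 = 1225.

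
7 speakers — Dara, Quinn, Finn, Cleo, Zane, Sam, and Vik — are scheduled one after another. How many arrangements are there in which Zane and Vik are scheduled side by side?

Place the 5 others and the Zane-Vik pair as 6 objects in a line; the pair has 2 internal arrangements.
So the count is 2·(6)! = 1440.

1440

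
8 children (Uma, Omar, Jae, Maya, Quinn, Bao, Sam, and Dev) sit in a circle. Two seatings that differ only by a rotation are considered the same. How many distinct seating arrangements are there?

Fix one person's seat to break rotational symmetry; the remaining 7 people can be arranged in (7)! = 5040 ways.

5040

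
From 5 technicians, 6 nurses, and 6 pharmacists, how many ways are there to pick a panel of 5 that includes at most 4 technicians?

Split by how many technicians are chosen (0 through 4).
Sum: C(5,0)·C(12,5) + C(5,1)·C(12,4) + C(5,2)·C(12,3) + C(5,3)·C(12,2) + C(5,4)·C(12,1) = 792 + 2475 + 2200 + 660 + 60 = 6187.

6187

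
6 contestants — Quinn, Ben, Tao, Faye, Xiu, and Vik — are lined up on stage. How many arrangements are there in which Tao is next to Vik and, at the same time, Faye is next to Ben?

Treat {Tao,Vik} as one block (2 orders) and {Faye,Ben} as another (2 orders).
That leaves 4 units to arrange: 2 × 2 × 4! = 4 × 24 = 96.

96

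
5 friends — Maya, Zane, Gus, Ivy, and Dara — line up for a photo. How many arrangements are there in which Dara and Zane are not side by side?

72

Of the 5! = 120 arrangements, those with Dara and Zane adjacent number 2 × 4! = 48 (treat the pair as a block with 2 internal orders).
So 120 − 48 = 72 arrangements keep them apart.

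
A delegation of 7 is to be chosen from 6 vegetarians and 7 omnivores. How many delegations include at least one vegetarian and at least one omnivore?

Total 7-person selections from all 13: C(13,7) = 1716.
Selections missing a whole group: no vegetarians → C(7,7) = 1; no omnivores → C(6,7) = 0.
Both groups omitted at once is impossible, so 1716 − 1 = 1715.

1715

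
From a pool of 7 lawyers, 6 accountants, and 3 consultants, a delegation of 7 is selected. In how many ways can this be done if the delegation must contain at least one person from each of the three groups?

With no constraint there are C(16,7) = 11440 possible selections.
Selections missing a whole group: no lawyers → C(9,7) = 36; no accountants → C(10,7) = 120; no consultants → C(13,7) = 1716.
Add back selections omitting two groups (i.e. drawn from a single group): C(7,7) + C(6,7) + C(3,7) = 1.
By inclusion–exclusion: 11440 − 1872 + 1 = 9569.

9569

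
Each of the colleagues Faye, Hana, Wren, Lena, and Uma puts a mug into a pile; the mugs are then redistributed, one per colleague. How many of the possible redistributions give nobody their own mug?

44

Count assignments avoiding every fixed point. For any j of the 5 colleagues fixed to their own mug, the other 5−j can be arranged in (5−j)! ways.
By inclusion–exclusion this is Σ_{j=0}^{5} (−1)^j C(5,j)·(5−j)!.
Computing: 120 − 120 + 60 − 20 + 5 − 1 = 44.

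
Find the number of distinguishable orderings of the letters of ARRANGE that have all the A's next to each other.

360

Treat the 2 copies of A as a single block. The multiset to arrange is then {AA, E, G, N, R, R}, 6 items in all.
That gives (6)!/(2!) = 360 arrangements.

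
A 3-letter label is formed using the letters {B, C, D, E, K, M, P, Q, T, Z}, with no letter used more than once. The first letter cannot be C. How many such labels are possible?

648

The first letter has 10−1 = 9 choices (anything except C).
The remaining 2 letters are filled from the other 9 symbols without repetition: 9 × 8 = 72.
Total: 9 × 72 = 648.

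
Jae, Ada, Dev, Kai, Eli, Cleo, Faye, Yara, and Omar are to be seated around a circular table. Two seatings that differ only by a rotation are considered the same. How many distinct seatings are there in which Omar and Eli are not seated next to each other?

30240

Without the restriction there are (8)! = 40320 seatings.
Seatings with Omar beside Eli: treat them as a block with 2 internal orders, giving 2 × (7)! = 10080.
Subtracting, 40320 − 10080 = 30240.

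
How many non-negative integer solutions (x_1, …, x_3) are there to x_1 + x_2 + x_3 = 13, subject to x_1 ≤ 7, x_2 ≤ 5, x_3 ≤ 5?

Ignoring the caps, the number of non-negative solutions to x_1+…+x_3 = 13 is C(15,2) = 105.
Subtract solutions that violate a single cap (substitute x_i' = x_i − (cap_i+1)): x_1 ≥ 8 gives C(7,2) = 21; x_2 ≥ 6 gives C(9,2) = 36; x_3 ≥ 6 gives C(9,2) = 36. Together 93.
Add back pairs where two caps are both exceeded: 0 + 0 + 3 = 3.
By inclusion–exclusion the count is 105 − 93 + 3 = 15.

15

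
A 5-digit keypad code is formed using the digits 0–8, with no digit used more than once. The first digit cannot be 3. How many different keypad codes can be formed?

13440

The first digit has 9−1 = 8 choices (anything except 3).
The remaining 4 digits are filled from the other 8 symbols without repetition: 8 × 7 × 6 × 5 = 1680.
Total: 8 × 1680 = 13440.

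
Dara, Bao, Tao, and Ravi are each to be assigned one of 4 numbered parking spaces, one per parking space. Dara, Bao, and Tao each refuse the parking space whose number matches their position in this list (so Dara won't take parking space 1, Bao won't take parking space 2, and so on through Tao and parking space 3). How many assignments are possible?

11

Let Aᵢ (for i ∈ {1, 2, 3}) be the placements that put person i in their forbidden parking space. Any j of these fix j positions, leaving (4−j)! ways to fill the rest, and there are C(3,j) ways to pick which j.
By inclusion–exclusion, the number of valid placements is Σ_{j=0}^{3} (−1)^j C(3,j)·(4−j)!.
Computing: 24 − 18 + 6 − 1 = 11.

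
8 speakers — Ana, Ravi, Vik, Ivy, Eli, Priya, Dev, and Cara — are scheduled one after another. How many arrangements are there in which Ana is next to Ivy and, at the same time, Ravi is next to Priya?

2880

Treat {Ana,Ivy} as one block (2 orders) and {Ravi,Priya} as another (2 orders).
That leaves 6 units to arrange: 2 × 2 × 6! = 4 × 720 = 2880.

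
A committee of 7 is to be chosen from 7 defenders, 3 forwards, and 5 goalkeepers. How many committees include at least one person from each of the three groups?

With no constraint there are C(15,7) = 6435 possible selections.
Selections missing a whole group: no defenders → C(8,7) = 8; no forwards → C(12,7) = 792; no goalkeepers → C(10,7) = 120.
Add back selections omitting two groups (i.e. drawn from a single group): C(7,7) + C(3,7) + C(5,7) = 1.
By inclusion–exclusion: 6435 − 920 + 1 = 5516.

5516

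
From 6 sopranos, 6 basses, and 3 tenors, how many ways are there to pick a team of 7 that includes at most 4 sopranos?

6210

Split by how many sopranos are chosen (0 through 4).
Sum: C(6,0)·C(9,7) + C(6,1)·C(9,6) + C(6,2)·C(9,5) + C(6,3)·C(9,4) + C(6,4)·C(9,3) = 36 + 504 + 1890 + 2520 + 1260 = 6210.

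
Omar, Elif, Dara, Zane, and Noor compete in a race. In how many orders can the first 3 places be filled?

This is an ordered selection of 3 from 5: P(5,3).
That gives 5 × 4 × 3 = 60.

60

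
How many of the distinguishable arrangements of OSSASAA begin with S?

60

With the first slot taken by S, it remains to arrange the other 6 letters (OSASAA).
Those 6 letters have A appearing 3 times and S appearing twice, giving (6)!/(3!·2!) = 60.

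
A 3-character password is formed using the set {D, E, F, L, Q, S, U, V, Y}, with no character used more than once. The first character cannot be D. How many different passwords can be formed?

The first character has 9−1 = 8 choices (anything except D).
The remaining 2 characters are filled from the other 8 symbols without repetition: 8 × 7 = 56.
Total: 8 × 56 = 448.

448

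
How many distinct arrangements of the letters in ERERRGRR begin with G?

Fix G in the first position and arrange the remaining 7 letters.
Those 7 letters have E appearing twice and R appearing 5 times, giving (7)!/(5!·2!) = 21.

21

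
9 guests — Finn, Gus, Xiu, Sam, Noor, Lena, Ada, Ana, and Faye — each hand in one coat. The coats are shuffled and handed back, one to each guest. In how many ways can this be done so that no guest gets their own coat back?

Count assignments avoiding every fixed point. For any j of the 9 guests fixed to their own coat, the other 9−j can be arranged in (9−j)! ways.
By inclusion–exclusion this is Σ_{j=0}^{9} (−1)^j C(9,j)·(9−j)!.
Computing: 362880 − 362880 + 181440 − 60480 + 15120 − 3024 + 504 − 72 + 9 − 1 = 133496.

133496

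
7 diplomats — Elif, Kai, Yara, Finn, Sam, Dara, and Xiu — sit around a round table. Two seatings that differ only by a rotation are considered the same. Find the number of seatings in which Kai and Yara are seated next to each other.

240

Treat {Kai, Yara} as one unit (2 internal orders) and seat the resulting 6 units around the table: (5)! circular arrangements.
So 2 × (5)! = 2 × 120 = 240.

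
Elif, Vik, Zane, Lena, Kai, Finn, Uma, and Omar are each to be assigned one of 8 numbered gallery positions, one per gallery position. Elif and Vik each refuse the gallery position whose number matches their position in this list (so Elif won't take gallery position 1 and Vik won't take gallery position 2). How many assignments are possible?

30960

Let Aᵢ (for i ∈ {1, 2}) be the placements that put person i in their forbidden gallery position. Any j of these fix j positions, leaving (8−j)! ways to fill the rest, and there are C(2,j) ways to pick which j.
By inclusion–exclusion, the number of valid placements is Σ_{j=0}^{2} (−1)^j C(2,j)·(8−j)!.
Computing: 40320 − 10080 + 720 = 30960.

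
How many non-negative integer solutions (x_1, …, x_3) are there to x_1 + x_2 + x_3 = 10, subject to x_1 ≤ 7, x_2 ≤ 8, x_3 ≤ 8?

54

Without the upper bounds there are C(12,2) = 66 ways to split 10 among 3 variables.
Subtract solutions that violate a single cap (substitute x_i' = x_i − (cap_i+1)): x_1 ≥ 8 gives C(4,2) = 6; x_2 ≥ 9 gives C(3,2) = 3; x_3 ≥ 9 gives C(3,2) = 3. Together 12.
No two caps can be exceeded simultaneously, so the pair terms are all 0.
By inclusion–exclusion the count is 66 − 12 + 0 = 54.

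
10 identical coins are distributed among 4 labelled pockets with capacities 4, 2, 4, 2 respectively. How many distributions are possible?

Without the upper bounds there are C(13,3) = 286 ways to split 10 among 4 pockets.
Subtract solutions that violate a single cap (substitute x_i' = x_i − (cap_i+1)): x_1 ≥ 5 gives C(8,3) = 56; x_2 ≥ 3 gives C(10,3) = 120; x_3 ≥ 5 gives C(8,3) = 56; x_4 ≥ 3 gives C(10,3) = 120. Together 352.
Add back pairs where two caps are both exceeded: 10 + 1 + 10 + 10 + 35 + 10 = 76.
By inclusion–exclusion the count is 286 − 352 + 76 = 10.

10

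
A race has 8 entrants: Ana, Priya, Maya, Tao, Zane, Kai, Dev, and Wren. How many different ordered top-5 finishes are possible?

This is an ordered selection of 5 from 8: P(8,5).
That gives 8 × 7 × 6 × 5 × 4 = 6720.

6720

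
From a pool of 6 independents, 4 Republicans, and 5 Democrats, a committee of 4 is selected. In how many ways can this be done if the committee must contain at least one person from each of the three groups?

720

Unrestricted: C(15,4) = 1365 ways to pick any 4 of the 15.
Subtract selections that omit an entire group: no independents → C(9,4) = 126; no Republicans → C(11,4) = 330; no Democrats → C(10,4) = 210.
Add back selections omitting two groups (i.e. drawn from a single group): C(6,4) + C(4,4) + C(5,4) = 21.
By inclusion–exclusion: 1365 − 666 + 21 = 720.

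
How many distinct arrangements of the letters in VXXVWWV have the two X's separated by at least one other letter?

150

There are 7!/(3!·2!·2!) = 210 arrangements of VXXVWWV in total.
Arrangements with the X's together: treat XX as one letter, giving (6)!/(3!·2!) = 60.
Hence 210 − 60 = 150.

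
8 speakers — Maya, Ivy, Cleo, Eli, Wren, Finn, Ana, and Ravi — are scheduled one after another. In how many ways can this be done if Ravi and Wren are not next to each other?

30240

Of the 8! = 40320 arrangements, those with Ravi and Wren adjacent number 2 × 7! = 10080 (treat the pair as a block with 2 internal orders).
Complementary counting: 40320 − 10080 = 30240.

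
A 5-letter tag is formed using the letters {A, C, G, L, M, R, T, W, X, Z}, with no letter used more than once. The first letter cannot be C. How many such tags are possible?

The first letter has 10−1 = 9 choices (anything except C).
The remaining 4 letters are filled from the other 9 symbols without repetition: 9 × 8 × 7 × 6 = 3024.
Total: 9 × 3024 = 27216.

27216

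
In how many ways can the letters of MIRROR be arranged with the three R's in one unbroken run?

24

Treat the 3 copies of R as a single block. The multiset to arrange is then {RRR, I, M, O}, 4 items in all.
All 4 items are distinct, so there are (4)! = 24 arrangements.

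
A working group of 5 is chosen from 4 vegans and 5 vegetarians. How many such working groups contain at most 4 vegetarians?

Split by how many vegetarians are chosen (0 through 4).
Sum: C(5,0)·C(4,5) + C(5,1)·C(4,4) + C(5,2)·C(4,3) + C(5,3)·C(4,2) + C(5,4)·C(4,1) = 0 + 5 + 40 + 60 + 20 = 125.

125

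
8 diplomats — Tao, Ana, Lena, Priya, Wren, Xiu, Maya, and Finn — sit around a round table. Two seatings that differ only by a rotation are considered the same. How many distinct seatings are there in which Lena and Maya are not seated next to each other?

3600

Without the restriction there are (7)! = 5040 seatings.
Seatings with Lena beside Maya: treat them as a block with 2 internal orders, giving 2 × (6)! = 1440.
Subtracting, 5040 − 1440 = 3600.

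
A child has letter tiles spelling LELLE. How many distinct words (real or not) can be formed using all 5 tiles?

LELLE has 5 letters with E appearing twice and L appearing 3 times.
Dividing 5! = 120 by 3!·2! = 12 for the repeated letters gives 10.

10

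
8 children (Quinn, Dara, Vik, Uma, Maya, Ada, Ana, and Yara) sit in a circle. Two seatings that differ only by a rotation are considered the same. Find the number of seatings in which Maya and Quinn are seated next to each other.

1440

Treat {Maya, Quinn} as one unit (2 internal orders) and seat the resulting 7 units around the table: (6)! circular arrangements.
So 2 × (6)! = 2 × 720 = 1440.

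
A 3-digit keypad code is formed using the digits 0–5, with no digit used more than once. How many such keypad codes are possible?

With no repetition, fill the 3 digits in order: 6 choices, then 5, down to 4.
That product is 6 × 5 × 4 = 120.

120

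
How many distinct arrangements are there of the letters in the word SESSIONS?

SESSIONS has 8 letters with S appearing 4 times.
Dividing 8! = 40320 by 4! = 24 for the repeated letters gives 1680.

1680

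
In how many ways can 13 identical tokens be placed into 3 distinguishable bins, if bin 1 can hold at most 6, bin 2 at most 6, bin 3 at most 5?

15

Without the upper bounds there are C(15,2) = 105 ways to split 13 among 3 bins.
Subtract solutions that violate a single cap (substitute x_i' = x_i − (cap_i+1)): x_1 ≥ 7 gives C(8,2) = 28; x_2 ≥ 7 gives C(8,2) = 28; x_3 ≥ 6 gives C(9,2) = 36. Together 92.
Add back pairs where two caps are both exceeded: 0 + 1 + 1 = 2.
By inclusion–exclusion the count is 105 − 92 + 2 = 15.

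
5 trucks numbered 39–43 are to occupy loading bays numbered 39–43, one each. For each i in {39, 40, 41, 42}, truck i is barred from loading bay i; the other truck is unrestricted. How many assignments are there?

53

Let Aᵢ (for 39 ≤ i ≤ 42) be the placements that put truck i in its forbidden loading bay. Any j of these fix j positions, leaving (5−j)! ways to fill the rest, and there are C(4,j) ways to pick which j.
By inclusion–exclusion, the number of valid placements is Σ_{j=0}^{4} (−1)^j C(4,j)·(5−j)!.
Computing: 120 − 96 + 36 − 8 + 1 = 53.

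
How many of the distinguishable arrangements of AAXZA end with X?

4

Fix X in the last position and arrange the remaining 4 letters.
Those 4 letters have A appearing 3 times, giving (4)!/(3!) = 4.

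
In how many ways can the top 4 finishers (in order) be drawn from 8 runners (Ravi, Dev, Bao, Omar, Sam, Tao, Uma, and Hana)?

1680

This is an ordered selection of 4 from 8: P(8,4).
That gives 8 × 7 × 6 × 5 = 1680.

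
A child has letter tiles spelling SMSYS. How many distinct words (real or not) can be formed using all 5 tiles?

20

Letter multiplicities in SMSYS: M×1, S×3, Y×1.
Dividing 5! = 120 by 3! = 6 for the repeated letters gives 20.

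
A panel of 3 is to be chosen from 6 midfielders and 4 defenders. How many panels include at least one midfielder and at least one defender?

96

With no constraint there are C(10,3) = 120 possible selections.
Selections missing a whole group: no midfielders → C(4,3) = 4; no defenders → C(6,3) = 20.
Both groups omitted at once is impossible, so 120 − 24 = 96.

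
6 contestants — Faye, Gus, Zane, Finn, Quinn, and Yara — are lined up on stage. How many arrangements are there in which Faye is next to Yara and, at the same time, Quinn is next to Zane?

96

Treat {Faye,Yara} as one block (2 orders) and {Quinn,Zane} as another (2 orders).
That leaves 4 units to arrange: 2 × 2 × 4! = 4 × 24 = 96.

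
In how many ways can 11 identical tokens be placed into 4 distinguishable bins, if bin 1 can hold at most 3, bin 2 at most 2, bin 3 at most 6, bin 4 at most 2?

10

Ignoring the caps, the number of non-negative solutions to x_1+…+x_4 = 11 is C(14,3) = 364.
Subtract solutions that violate a single cap (substitute x_i' = x_i − (cap_i+1)): x_1 ≥ 4 gives C(10,3) = 120; x_2 ≥ 3 gives C(11,3) = 165; x_3 ≥ 7 gives C(7,3) = 35; x_4 ≥ 3 gives C(11,3) = 165. Together 485.
Add back pairs where two caps are both exceeded: 35 + 1 + 35 + 4 + 56 + 4 = 135.
Subtract triples: 0 + 4 + 0 + 0 = 4.
By inclusion–exclusion the count is 364 − 485 + 135 − 4 = 10.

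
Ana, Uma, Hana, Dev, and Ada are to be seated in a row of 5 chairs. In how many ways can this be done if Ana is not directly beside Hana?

72

Of the 5! = 120 arrangements, those with Ana and Hana adjacent number 2 × 4! = 48 (treat the pair as a block with 2 internal orders).
So 120 − 48 = 72 arrangements keep them apart.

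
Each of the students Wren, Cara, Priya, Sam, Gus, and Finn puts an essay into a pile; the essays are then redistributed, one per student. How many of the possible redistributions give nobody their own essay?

Let Aᵢ be the assignments in which student i gets their own essay. We want the size of the complement of A₁∪…∪A_6.
By inclusion–exclusion this is Σ_{j=0}^{6} (−1)^j C(6,j)·(6−j)!.
Computing: 720 − 720 + 360 − 120 + 30 − 6 + 1 = 265.

265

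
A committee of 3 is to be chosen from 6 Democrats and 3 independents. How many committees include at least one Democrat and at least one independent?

Unrestricted: C(9,3) = 84 ways to pick any 3 of the 9.
Subtract selections that omit an entire group: no Democrats → C(3,3) = 1; no independents → C(6,3) = 20.
Both groups omitted at once is impossible, so 84 − 21 = 63.

63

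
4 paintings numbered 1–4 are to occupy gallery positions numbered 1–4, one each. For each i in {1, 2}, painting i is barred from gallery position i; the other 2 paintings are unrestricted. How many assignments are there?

14

Let Aᵢ (for i ∈ {1, 2}) be the placements that put painting i in its forbidden gallery position. Any j of these fix j positions, leaving (4−j)! ways to fill the rest, and there are C(2,j) ways to pick which j.
By inclusion–exclusion, the number of valid placements is Σ_{j=0}^{2} (−1)^j C(2,j)·(4−j)!.
Computing: 24 − 12 + 2 = 14.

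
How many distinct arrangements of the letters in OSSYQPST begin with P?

With the first slot taken by P, it remains to arrange the other 7 letters (OSSYQST).
Those 7 letters have S appearing 3 times, giving (7)!/(3!) = 840.

840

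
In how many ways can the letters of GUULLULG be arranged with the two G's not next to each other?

Total arrangements of GUULLULG: 8!/(3!·3!·2!) = 560.
If the two G's are adjacent, glue them into one block, leaving 7 items to arrange: (7)!/(3!·3!) = 140 ways.
Hence 560 − 140 = 420.

420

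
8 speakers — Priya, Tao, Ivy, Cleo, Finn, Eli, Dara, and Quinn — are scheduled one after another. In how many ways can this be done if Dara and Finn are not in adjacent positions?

There are 8! = 40320 arrangements in all. If Dara and Finn are adjacent, merging them into one block gives 2·(7)! = 10080 arrangements.
Complementary counting: 40320 − 10080 = 30240.

30240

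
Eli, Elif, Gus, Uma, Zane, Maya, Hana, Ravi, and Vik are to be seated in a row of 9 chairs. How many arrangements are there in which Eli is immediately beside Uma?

80640

Treat {Eli, Uma} as a single unit. There are 8 units to order, and the pair itself can be ordered 2 ways.
So the count is 2·(8)! = 80640.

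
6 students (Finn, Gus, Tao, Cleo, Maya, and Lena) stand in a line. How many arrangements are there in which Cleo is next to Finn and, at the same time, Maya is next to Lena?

Treat {Cleo,Finn} as one block (2 orders) and {Maya,Lena} as another (2 orders).
That leaves 4 units to arrange: 2 × 2 × 4! = 4 × 24 = 96.

96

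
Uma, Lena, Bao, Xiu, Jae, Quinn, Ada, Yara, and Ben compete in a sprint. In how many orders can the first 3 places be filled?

There are 9 choices for 1st place, 8 for 2nd, and 7 for 3rd.
That gives 9 × 8 × 7 = 504.

504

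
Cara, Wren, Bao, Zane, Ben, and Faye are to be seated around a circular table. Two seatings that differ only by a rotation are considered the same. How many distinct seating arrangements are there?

Around a circle, 6 distinct people have 6!/6 = (5)! = 120 rotationally distinct seatings.

120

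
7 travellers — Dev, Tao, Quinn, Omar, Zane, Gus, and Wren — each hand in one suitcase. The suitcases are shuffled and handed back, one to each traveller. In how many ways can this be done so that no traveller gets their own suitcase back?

1854

This is the derangement count D_7: permutations of 7 items with no fixed point.
By inclusion–exclusion this is Σ_{j=0}^{7} (−1)^j C(7,j)·(7−j)!.
Computing: 5040 − 5040 + 2520 − 840 + 210 − 42 + 7 − 1 = 1854.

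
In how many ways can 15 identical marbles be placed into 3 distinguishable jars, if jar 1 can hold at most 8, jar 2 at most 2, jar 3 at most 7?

6

Ignoring the caps, the number of non-negative solutions to x_1+…+x_3 = 15 is C(17,2) = 136.
Subtract solutions that violate a single cap (substitute x_i' = x_i − (cap_i+1)): x_1 ≥ 9 gives C(8,2) = 28; x_2 ≥ 3 gives C(14,2) = 91; x_3 ≥ 8 gives C(9,2) = 36. Together 155.
Add back pairs where two caps are both exceeded: 10 + 0 + 15 = 25.
By inclusion–exclusion the count is 136 − 155 + 25 = 6.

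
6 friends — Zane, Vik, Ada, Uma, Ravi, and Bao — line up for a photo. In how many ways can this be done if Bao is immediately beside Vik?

Glue Bao and Vik into one block (2 internal orders), leaving 5 units to arrange in a row.
That gives 2 × 5! = 2 × 120 = 240.

240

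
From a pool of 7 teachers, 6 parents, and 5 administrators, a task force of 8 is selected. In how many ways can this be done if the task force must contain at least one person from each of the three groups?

With no constraint there are C(18,8) = 43758 possible selections.
Selections missing a whole group: no teachers → C(11,8) = 165; no parents → C(12,8) = 495; no administrators → C(13,8) = 1287.
Add back selections omitting two groups (i.e. drawn from a single group): C(7,8) + C(6,8) + C(5,8) = 0.
By inclusion–exclusion: 43758 − 1947 + 0 = 41811.

41811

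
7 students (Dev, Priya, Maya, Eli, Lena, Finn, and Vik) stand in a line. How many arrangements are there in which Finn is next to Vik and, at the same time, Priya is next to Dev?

Treat {Finn,Vik} as one block (2 orders) and {Priya,Dev} as another (2 orders).
That leaves 5 units to arrange: 2 × 2 × 5! = 4 × 120 = 480.

480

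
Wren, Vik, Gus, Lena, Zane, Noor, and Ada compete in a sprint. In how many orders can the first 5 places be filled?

2520

This is an ordered selection of 5 from 7: P(7,5).
That gives 7 × 6 × 5 × 4 × 3 = 2520.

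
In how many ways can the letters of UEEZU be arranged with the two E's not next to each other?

Total arrangements of UEEZU: 5!/(2!·2!) = 30.
If the two E's are adjacent, glue them into one block, leaving 4 items to arrange: (4)!/(2!) = 12 ways.
Subtracting, 30 − 12 = 18 arrangements keep the E's apart.

18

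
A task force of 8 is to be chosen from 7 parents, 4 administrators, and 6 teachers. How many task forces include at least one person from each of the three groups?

With no constraint there are C(17,8) = 24310 possible selections.
Selections missing a whole group: no parents → C(10,8) = 45; no administrators → C(13,8) = 1287; no teachers → C(11,8) = 165.
Add back selections omitting two groups (i.e. drawn from a single group): C(7,8) + C(4,8) + C(6,8) = 0.
By inclusion–exclusion: 24310 − 1497 + 0 = 22813.

22813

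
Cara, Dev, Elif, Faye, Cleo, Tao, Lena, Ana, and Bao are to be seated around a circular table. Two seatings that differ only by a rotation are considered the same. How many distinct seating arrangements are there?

40320

Around a circle, 9 distinct people have 9!/9 = (8)! = 40320 rotationally distinct seatings.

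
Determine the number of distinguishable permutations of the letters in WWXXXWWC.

280

Letter multiplicities in WWXXXWWC: C×1, W×4, X×3.
The number of distinct arrangements is 8!/(4!·3!) = 40320/144 = 280.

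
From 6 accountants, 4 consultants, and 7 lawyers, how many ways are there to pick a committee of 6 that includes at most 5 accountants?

12375

Split by how many accountants are chosen (0 through 5).
Sum: C(6,0)·C(11,6) + C(6,1)·C(11,5) + C(6,2)·C(11,4) + C(6,3)·C(11,3) + C(6,4)·C(11,2) + C(6,5)·C(11,1) = 462 + 2772 + 4950 + 3300 + 825 + 66 = 12375.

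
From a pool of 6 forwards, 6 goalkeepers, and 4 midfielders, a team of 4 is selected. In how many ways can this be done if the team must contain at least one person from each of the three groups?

Total 4-person selections from all 16: C(16,4) = 1820.
Subtract selections that omit an entire group: no forwards → C(10,4) = 210; no goalkeepers → C(10,4) = 210; no midfielders → C(12,4) = 495.
Add back selections omitting two groups (i.e. drawn from a single group): C(6,4) + C(6,4) + C(4,4) = 31.
By inclusion–exclusion: 1820 − 915 + 31 = 936.

936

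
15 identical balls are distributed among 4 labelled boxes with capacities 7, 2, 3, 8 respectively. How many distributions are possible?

Without the upper bounds there are C(18,3) = 816 ways to split 15 among 4 boxes.
Subtract solutions that violate a single cap (substitute x_i' = x_i − (cap_i+1)): x_1 ≥ 8 gives C(10,3) = 120; x_2 ≥ 3 gives C(15,3) = 455; x_3 ≥ 4 gives C(14,3) = 364; x_4 ≥ 9 gives C(9,3) = 84. Together 1023.
Add back pairs where two caps are both exceeded: 35 + 20 + 0 + 165 + 20 + 10 = 250.
Subtract triples: 1 + 0 + 0 + 0 = 1.
By inclusion–exclusion the count is 816 − 1023 + 250 − 1 = 42.

42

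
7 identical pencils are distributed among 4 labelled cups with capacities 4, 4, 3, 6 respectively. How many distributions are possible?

79

By stars and bars, unrestricted non-negative solutions to x_1+…+x_4 = 7 number C(7+3,3) = 120.
Subtract solutions that violate a single cap (substitute x_i' = x_i − (cap_i+1)): x_1 ≥ 5 gives C(5,3) = 10; x_2 ≥ 5 gives C(5,3) = 10; x_3 ≥ 4 gives C(6,3) = 20; x_4 ≥ 7 gives C(3,3) = 1. Together 41.
No two caps can be exceeded simultaneously, so the pair terms are all 0.
By inclusion–exclusion the count is 120 − 41 + 0 = 79.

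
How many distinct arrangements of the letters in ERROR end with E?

4

With the last slot taken by E, it remains to arrange the other 4 letters (RROR).
Those 4 letters have R appearing 3 times, giving (4)!/(3!) = 4.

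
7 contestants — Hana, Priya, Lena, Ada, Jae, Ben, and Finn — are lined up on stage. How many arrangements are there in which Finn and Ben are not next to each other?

Of the 7! = 5040 arrangements, those with Finn and Ben adjacent number 2 × 6! = 1440 (treat the pair as a block with 2 internal orders).
So 5040 − 1440 = 3600 arrangements keep them apart.

3600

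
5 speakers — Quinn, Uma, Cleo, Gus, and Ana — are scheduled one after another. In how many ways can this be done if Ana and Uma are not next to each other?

72

Of the 5! = 120 arrangements, those with Ana and Uma adjacent number 2 × 4! = 48 (treat the pair as a block with 2 internal orders).
Complementary counting: 120 − 48 = 72.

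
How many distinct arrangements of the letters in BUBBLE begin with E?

Fix E in the first position and arrange the remaining 5 letters.
Those 5 letters have B appearing 3 times, giving (5)!/(3!) = 20.

20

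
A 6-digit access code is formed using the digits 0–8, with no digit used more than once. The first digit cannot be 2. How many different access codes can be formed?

The first digit has 9−1 = 8 choices (anything except 2).
The remaining 5 digits are filled from the other 8 symbols without repetition: 8 × 7 × 6 × 5 × 4 = 6720.
Total: 8 × 6720 = 53760.

53760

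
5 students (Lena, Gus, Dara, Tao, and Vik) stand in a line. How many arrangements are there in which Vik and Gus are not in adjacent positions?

There are 5! = 120 arrangements in all. If Vik and Gus are adjacent, merging them into one block gives 2·(4)! = 48 arrangements.
So 120 − 48 = 72 arrangements keep them apart.

72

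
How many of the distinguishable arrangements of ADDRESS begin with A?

Fix A in the first position and arrange the remaining 6 letters.
Those 6 letters have D appearing twice and S appearing twice, giving (6)!/(2!·2!) = 180.

180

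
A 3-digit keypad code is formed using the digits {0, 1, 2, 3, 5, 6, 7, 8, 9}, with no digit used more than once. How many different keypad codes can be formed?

With no repetition, fill the 3 digits in order: 9 choices, then 8, down to 7.
9 × 8 × 7 = 504.

504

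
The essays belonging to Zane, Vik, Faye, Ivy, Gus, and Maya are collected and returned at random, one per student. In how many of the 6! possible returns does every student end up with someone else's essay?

265

Count assignments avoiding every fixed point. For any j of the 6 students fixed to their own essay, the other 6−j can be arranged in (6−j)! ways.
By inclusion–exclusion this is Σ_{j=0}^{6} (−1)^j C(6,j)·(6−j)!.
Computing: 720 − 720 + 360 − 120 + 30 − 6 + 1 = 265.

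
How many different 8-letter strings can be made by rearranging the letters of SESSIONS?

The 8 letters of SESSIONS have repeats: S appearing 4 times.
The number of distinct arrangements is 8!/(4!) = 40320/24 = 1680.

1680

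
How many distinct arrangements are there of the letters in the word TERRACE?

1260

The 7 letters of TERRACE have repeats: E appearing twice and R appearing twice.
The number of distinct arrangements is 7!/(2!·2!) = 5040/4 = 1260.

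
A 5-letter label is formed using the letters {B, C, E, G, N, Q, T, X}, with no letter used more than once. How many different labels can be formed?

Choose and order 5 of the 8 symbols: the first letter has 8 options, the next 7, and so on down to 4.
8 × 7 × 6 × 5 × 4 = 6720.

6720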